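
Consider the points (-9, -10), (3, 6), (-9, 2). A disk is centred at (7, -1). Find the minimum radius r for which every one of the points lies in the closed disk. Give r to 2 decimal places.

18.36

The required radius is the distance from (7, -1) to the farthest point.
Squared distances: 337, 65, 265.
Maximum is 337, attained at (-9, -10).
r = √337 ≈ 18.36.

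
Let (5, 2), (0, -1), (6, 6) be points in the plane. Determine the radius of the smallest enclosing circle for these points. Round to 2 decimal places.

Call the three points A, B, C in the order given.
Side lengths²: AB² = 34, AC² = 17, BC² = 85.
Since BC² = 85 ≥ 34 + 17 = 51, the angle opposite BC is not acute, so the smallest enclosing circle has BC as diameter.
Centre = midpoint of BC = (3, 2.5), r² = 85/4 = 21.25.
r = √(21.25) ≈ 4.61.

4.61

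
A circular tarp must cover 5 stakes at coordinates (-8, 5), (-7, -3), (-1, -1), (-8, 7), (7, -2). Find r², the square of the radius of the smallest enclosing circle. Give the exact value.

76.5

A smallest enclosing disk is always determined by at most three of the input points on its boundary.
The farthest pair is (-8, 7)–(7, -2) with squared distance 306. The circle on this segment as diameter has centre (-0.5, 2.5) and r² = 306/4 = 76.5.
Check (-8, 5): distance² to centre = 62.5 ≤ 76.5, so it lies inside.
All remaining points lie in this disk, and no smaller disk contains both endpoints, so this is the minimum enclosing circle.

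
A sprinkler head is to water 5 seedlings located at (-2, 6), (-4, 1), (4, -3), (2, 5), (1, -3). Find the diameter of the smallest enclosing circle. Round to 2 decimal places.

The minimum enclosing circle of a finite set is fixed by two of the points (as a diameter) or three (as a circumcircle).
The farthest pair is (-2, 6)–(4, -3) with squared distance 117. The circle on this segment as diameter has centre (1, 1.5) and r² = 117/4 = 29.25.
Check (-4, 1): distance² to centre = 25.25 ≤ 29.25, so it lies inside.
All remaining points lie in this disk, and no smaller disk contains both endpoints, so this is the minimum enclosing circle.
Diameter = 2r = 2√(29.25) ≈ 10.82.

10.82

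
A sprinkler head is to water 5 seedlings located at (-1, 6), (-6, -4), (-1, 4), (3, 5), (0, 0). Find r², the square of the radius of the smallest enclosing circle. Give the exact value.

The farthest pair is (-6, -4)–(3, 5) with squared distance 162. The circle on this segment as diameter has centre (-1.5, 0.5) and r² = 162/4 = 40.5.
Check (-1, 6): distance² to centre = 30.5 ≤ 40.5, so it lies inside.
All remaining points lie in this disk, and no smaller disk contains both endpoints, so this is the minimum enclosing circle.

40.5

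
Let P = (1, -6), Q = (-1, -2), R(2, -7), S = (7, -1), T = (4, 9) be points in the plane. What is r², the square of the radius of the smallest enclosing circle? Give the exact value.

By Welzl's lemma the MEC is supported by two points (diametrically opposite) or three points (on a circumcircle).
The farthest pair is R–T with squared distance 260. The circle on this segment as diameter has centre (3, 1) and r² = 260/4 = 65.
Check P: distance² to centre = 53 ≤ 65, so it lies inside.
All remaining points lie in this disk, and no smaller disk contains both endpoints, so this is the minimum enclosing circle.

65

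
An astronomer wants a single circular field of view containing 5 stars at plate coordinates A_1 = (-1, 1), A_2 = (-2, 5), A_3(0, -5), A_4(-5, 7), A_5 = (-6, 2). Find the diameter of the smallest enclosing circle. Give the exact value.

13

The farthest pair is A_3–A_4 with squared distance 169. The circle on this segment as diameter has centre (-2.5, 1) and r² = 169/4 = 42.25.
Check A_1: distance² to centre = 2.25 ≤ 42.25, so it lies inside.
All remaining points lie in this disk, and no smaller disk contains both endpoints, so this is the minimum enclosing circle.
Diameter = 2r = 2√(42.25) = 13.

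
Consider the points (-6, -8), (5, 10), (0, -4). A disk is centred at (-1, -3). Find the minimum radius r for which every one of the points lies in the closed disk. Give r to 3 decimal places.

14.318

The required radius is the distance from (-1, -3) to the farthest point.
Squared distances: 50, 205, 2.
Maximum is 205, attained at (5, 10).
r = √205 ≈ 14.318.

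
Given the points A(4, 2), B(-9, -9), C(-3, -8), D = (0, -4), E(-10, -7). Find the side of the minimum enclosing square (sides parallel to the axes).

The bounding box has width 14 and height 11.
An axis-aligned square enclosing the set must have side ≥ max(width, height).
So the minimum side is max(14, 11) = 14.

14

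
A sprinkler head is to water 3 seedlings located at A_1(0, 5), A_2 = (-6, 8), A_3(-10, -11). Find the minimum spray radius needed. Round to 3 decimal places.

9.752

Side lengths²: A_1A_2² = 45, A_1A_3² = 356, A_2A_3² = 377.
Since A_2A_3² = 377 < 356 + 45 = 401, the triangle is acute, so the smallest enclosing circle is the circumcircle.
Circumcentre = (-149/21, -71/42), r² = 167765/1764.
r = √(167765/1764) ≈ 9.752.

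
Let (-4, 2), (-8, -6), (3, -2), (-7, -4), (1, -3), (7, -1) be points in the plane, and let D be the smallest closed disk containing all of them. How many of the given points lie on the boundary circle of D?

The minimum enclosing circle of a finite set is fixed by two of the points (as a diameter) or three (as a circumcircle).
The farthest pair is (-8, -6)–(7, -1) with squared distance 250. The circle on this segment as diameter has centre (-0.5, -3.5) and r² = 250/4 = 62.5.
Check (-4, 2): distance² to centre = 42.5 ≤ 62.5, so it lies inside.
All remaining points lie in this disk, and no smaller disk contains both endpoints, so this is the minimum enclosing circle.
The points at distance exactly r from the centre are (-8, -6), (7, -1) — 2 points.

2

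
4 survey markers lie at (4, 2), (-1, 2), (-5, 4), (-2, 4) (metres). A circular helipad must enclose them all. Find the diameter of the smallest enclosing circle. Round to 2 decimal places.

9.22

The minimum enclosing circle of a finite set is fixed by two of the points (as a diameter) or three (as a circumcircle).
The farthest pair is (4, 2)–(-5, 4) with squared distance 85. The circle on this segment as diameter has centre (-0.5, 3) and r² = 85/4 = 21.25.
Check (-1, 2): distance² to centre = 1.25 ≤ 21.25, so it lies inside.
All remaining points lie in this disk, and no smaller disk contains both endpoints, so this is the minimum enclosing circle.
Diameter = 2r = 2√(21.25) ≈ 9.22.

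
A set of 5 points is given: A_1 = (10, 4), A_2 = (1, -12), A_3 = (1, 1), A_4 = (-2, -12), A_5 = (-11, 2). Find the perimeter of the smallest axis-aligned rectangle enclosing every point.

74

Width = max x − min x = 10 − (-11) = 21.
Height = max y − min y = 4 − (-12) = 16.
Perimeter = 2(21 + 16) = 74.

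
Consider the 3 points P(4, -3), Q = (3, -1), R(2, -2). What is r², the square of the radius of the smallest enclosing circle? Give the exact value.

25/18

Side lengths²: PQ² = 5, PR² = 5, QR² = 2.
Since PR² = 5 < 5 + 2 = 7, the triangle is acute, so the smallest enclosing circle is the circumcircle.
Circumcentre = (19/6, -13/6), r² = 25/18.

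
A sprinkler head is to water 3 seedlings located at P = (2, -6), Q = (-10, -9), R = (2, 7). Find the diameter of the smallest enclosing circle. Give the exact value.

20

Side lengths²: PQ² = 153, PR² = 169, QR² = 400.
Since QR² = 400 ≥ 169 + 153 = 322, the angle opposite QR is not acute, so the smallest enclosing circle has QR as diameter.
Centre = midpoint of QR = (-4, -1), r² = 400/4 = 100.
Diameter = 2r = 2√100 = 20.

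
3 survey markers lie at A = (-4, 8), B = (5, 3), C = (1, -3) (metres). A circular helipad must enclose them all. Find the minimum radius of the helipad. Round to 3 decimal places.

Side lengths²: AB² = 106, AC² = 146, BC² = 52.
Since AC² = 146 < 106 + 52 = 158, the triangle is acute, so the smallest enclosing circle is the circumcircle.
Circumcentre = (-39/37, 100/37), r² = 50297/1369.
r = √(50297/1369) ≈ 6.061.

6.061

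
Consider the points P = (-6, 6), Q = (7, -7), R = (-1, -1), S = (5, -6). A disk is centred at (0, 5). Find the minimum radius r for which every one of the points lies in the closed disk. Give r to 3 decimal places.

The required radius is the distance from (0, 5) to the farthest point.
Squared distances: 37, 193, 37, 146.
Maximum is 193, attained at Q.
r = √193 ≈ 13.892.

13.892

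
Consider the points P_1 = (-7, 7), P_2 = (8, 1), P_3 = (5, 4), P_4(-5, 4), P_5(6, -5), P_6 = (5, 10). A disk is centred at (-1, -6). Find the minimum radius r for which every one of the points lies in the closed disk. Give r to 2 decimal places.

17.09

The required radius is the distance from (-1, -6) to the farthest point.
Squared distances: 205, 130, 136, 116, 50, 292.
Maximum is 292, attained at P_6.
r = √292 ≈ 17.09.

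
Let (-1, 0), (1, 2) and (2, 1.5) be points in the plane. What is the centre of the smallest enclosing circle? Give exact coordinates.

(0.5, 0.75)

Call the three points A, B, C in the order given.
Side lengths²: AB² = 8, AC² = 11.25, BC² = 1.25.
Since AC² = 11.25 ≥ 8 + 1.25 = 9.25, the angle opposite AC is not acute, so the smallest enclosing circle has AC as diameter.
Centre = midpoint of AC = (0.5, 0.75), r² = 11.25/4 = 2.8125.
Centre = (0.5, 0.75).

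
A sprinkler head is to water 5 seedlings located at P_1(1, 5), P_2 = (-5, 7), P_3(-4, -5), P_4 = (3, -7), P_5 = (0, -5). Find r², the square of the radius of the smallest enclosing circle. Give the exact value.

65

The farthest pair is P_2–P_4 with squared distance 260. The circle on this segment as diameter has centre (-1, 0) and r² = 260/4 = 65.
Check P_1: distance² to centre = 29 ≤ 65, so it lies inside.
All remaining points lie in this disk, and no smaller disk contains both endpoints, so this is the minimum enclosing circle.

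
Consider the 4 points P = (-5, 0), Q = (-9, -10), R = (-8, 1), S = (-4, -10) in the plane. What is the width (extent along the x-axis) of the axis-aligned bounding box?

max x = -4, min x = -9, so width = 5.

5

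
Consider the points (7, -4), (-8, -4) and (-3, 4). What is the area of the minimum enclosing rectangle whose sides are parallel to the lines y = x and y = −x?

135

In coordinates u = x + y, v = x − y the rectangle is axis-aligned; the map (x,y)→(u,v) scales areas by 2.
u-values: 3, -12, 1; range = 3 − (-12) = 15.
v-values: 11, -4, -7; range = 11 − (-7) = 18.
Area = (15 × 18) / 2 = 135.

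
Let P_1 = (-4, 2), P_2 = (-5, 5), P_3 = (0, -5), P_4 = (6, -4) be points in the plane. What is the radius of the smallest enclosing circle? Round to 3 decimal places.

7.106

By Welzl's lemma the MEC is supported by two points (diametrically opposite) or three points (on a circumcircle).
The farthest pair is P_2–P_4 with squared distance 202. The circle on this segment as diameter has centre (0.5, 0.5) and r² = 202/4 = 50.5.
Check P_1: distance² to centre = 22.5 ≤ 50.5, so it lies inside.
All remaining points lie in this disk, and no smaller disk contains both endpoints, so this is the minimum enclosing circle.
r = √(50.5) ≈ 7.106.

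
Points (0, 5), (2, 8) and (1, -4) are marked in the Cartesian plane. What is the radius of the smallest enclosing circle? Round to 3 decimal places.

Call the three points A, B, C in the order given.
Side lengths²: AB² = 13, AC² = 82, BC² = 145.
Since BC² = 145 ≥ 82 + 13 = 95, the angle opposite BC is not acute, so the smallest enclosing circle has BC as diameter.
Centre = midpoint of BC = (1.5, 2), r² = 145/4 = 36.25.
r = √(36.25) ≈ 6.021.

6.021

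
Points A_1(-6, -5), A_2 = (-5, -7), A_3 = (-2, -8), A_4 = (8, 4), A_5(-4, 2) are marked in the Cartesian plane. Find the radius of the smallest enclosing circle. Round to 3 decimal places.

8.515

A smallest enclosing disk is always determined by at most three of the input points on its boundary.
The farthest pair is A_2–A_4 with squared distance 290. The circle on this segment as diameter has centre (1.5, -1.5) and r² = 290/4 = 72.5.
Check A_1: distance² to centre = 68.5 ≤ 72.5, so it lies inside.
All remaining points lie in this disk, and no smaller disk contains both endpoints, so this is the minimum enclosing circle.
r = √(72.5) ≈ 8.515.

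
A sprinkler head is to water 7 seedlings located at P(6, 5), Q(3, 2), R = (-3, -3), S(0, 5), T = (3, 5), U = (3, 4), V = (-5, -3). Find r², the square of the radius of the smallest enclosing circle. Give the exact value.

46.25

The minimum enclosing circle of a finite set is fixed by two of the points (as a diameter) or three (as a circumcircle).
The farthest pair is P–V with squared distance 185. The circle on this segment as diameter has centre (0.5, 1) and r² = 185/4 = 46.25.
Check Q: distance² to centre = 7.25 ≤ 46.25, so it lies inside.
All remaining points lie in this disk, and no smaller disk contains both endpoints, so this is the minimum enclosing circle.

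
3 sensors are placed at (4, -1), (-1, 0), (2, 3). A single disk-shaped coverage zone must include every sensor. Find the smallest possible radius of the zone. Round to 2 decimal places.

2.69

Call the three points A, B, C in the order given.
Side lengths²: AB² = 26, AC² = 20, BC² = 18.
Since AB² = 26 < 20 + 18 = 38, the triangle is acute, so the smallest enclosing circle is the circumcircle.
Circumcentre = (5/3, 1/3), r² = 65/9.
r = √(65/9) ≈ 2.69.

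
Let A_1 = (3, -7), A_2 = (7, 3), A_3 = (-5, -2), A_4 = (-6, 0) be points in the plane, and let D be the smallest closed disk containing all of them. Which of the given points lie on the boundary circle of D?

The minimum enclosing circle is determined by three boundary points: A_1, A_2, A_4.
Their circumcentre is (55/59, -22/59) with r² = 167765/3481.
The farthest remaining point A_3 is at distance² 131716/3481 ≤ 167765/3481.
The points at distance exactly r from the centre are A_1, A_2, A_4 — 3 points.

A_1, A_2, A_4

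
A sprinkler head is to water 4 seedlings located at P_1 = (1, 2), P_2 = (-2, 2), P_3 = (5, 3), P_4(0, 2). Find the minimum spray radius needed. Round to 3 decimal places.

3.536

A smallest enclosing disk is always determined by at most three of the input points on its boundary.
The farthest pair is P_2–P_3 with squared distance 50. The circle on this segment as diameter has centre (1.5, 2.5) and r² = 50/4 = 12.5.
Check P_1: distance² to centre = 0.5 ≤ 12.5, so it lies inside.
All remaining points lie in this disk, and no smaller disk contains both endpoints, so this is the minimum enclosing circle.
r = √(12.5) ≈ 3.536.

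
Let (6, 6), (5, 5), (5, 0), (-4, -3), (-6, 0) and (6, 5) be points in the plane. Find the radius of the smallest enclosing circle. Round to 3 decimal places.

6.779

The minimum enclosing circle is determined by three boundary points: (6, 6), (-4, -3), (-6, 0).
Their circumcentre is (0.4375, 2.125) with r² = 45.95703125.
The farthest remaining point (6, 5) is at distance² 39.20703125 ≤ 45.95703125.
r = √(45.95703125) ≈ 6.779.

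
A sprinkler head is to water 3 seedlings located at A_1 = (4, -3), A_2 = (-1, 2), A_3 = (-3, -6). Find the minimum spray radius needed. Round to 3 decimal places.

Side lengths²: A_1A_2² = 50, A_1A_3² = 58, A_2A_3² = 68.
Since A_2A_3² = 68 < 58 + 50 = 108, the triangle is acute, so the smallest enclosing circle is the circumcircle.
Circumcentre = (-0.4, -2.4), r² = 19.72.
r = √(19.72) ≈ 4.441.

4.441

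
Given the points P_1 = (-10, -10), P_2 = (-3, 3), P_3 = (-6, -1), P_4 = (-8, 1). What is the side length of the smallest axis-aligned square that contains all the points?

13

The bounding box has width 7 and height 13.
An axis-aligned square enclosing the set must have side ≥ max(width, height).
So the minimum side is max(7, 13) = 13.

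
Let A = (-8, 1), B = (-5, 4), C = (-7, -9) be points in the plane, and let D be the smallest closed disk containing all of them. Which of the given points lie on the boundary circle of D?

B, C

Side lengths²: AB² = 18, AC² = 101, BC² = 173.
Since BC² = 173 ≥ 101 + 18 = 119, the angle opposite BC is not acute, so the smallest enclosing circle has BC as diameter.
Centre = midpoint of BC = (-6, -2.5), r² = 173/4 = 43.25.
The points at distance exactly r from the centre are B, C — 2 points.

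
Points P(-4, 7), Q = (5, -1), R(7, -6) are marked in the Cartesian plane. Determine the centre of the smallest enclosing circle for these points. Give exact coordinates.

Side lengths²: PQ² = 145, PR² = 290, QR² = 29.
Since PR² = 290 ≥ 145 + 29 = 174, the angle opposite PR is not acute, so the smallest enclosing circle has PR as diameter.
Centre = midpoint of PR = (1.5, 0.5), r² = 290/4 = 72.5.
Centre = (1.5, 0.5).

(1.5, 0.5)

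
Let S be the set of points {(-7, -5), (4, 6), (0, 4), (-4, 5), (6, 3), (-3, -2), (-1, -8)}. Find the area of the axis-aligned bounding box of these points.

x ranges over [-7, 6], width 13.
y ranges over [-8, 6], height 14.
Area = 13 × 14 = 182.

182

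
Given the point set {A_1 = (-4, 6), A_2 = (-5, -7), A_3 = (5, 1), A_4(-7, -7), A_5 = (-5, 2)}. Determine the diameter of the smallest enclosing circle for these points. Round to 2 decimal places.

A smallest enclosing disk is always determined by at most three of the input points on its boundary.
The minimum enclosing circle is determined by three boundary points: A_1, A_3, A_4.
Their circumcentre is (-71/33, -14/11) with r² = 61321/1089.
The farthest remaining point A_2 is at distance² 44557/1089 ≤ 61321/1089.
Diameter = 2r = 2√(61321/1089) ≈ 15.01.

15.01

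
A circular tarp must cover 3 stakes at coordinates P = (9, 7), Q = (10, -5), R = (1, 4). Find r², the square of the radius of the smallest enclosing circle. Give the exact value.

10585/242

Side lengths²: PQ² = 145, PR² = 73, QR² = 162.
Since QR² = 162 < 145 + 73 = 218, the triangle is acute, so the smallest enclosing circle is the circumcircle.
Circumcentre = (149/22, 17/22), r² = 10585/242.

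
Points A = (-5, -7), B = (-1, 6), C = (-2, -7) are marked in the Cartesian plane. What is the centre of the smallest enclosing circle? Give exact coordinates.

(-3, -0.5)

Side lengths²: AB² = 185, AC² = 9, BC² = 170.
Since AB² = 185 ≥ 170 + 9 = 179, the angle opposite AB is not acute, so the smallest enclosing circle has AB as diameter.
Centre = midpoint of AB = (-3, -0.5), r² = 185/4 = 46.25.
Centre = (-3, -0.5).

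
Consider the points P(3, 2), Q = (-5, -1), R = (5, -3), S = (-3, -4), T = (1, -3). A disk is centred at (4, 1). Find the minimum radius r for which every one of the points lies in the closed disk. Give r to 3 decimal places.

9.220

The required radius is the distance from (4, 1) to the farthest point.
Squared distances: 2, 85, 17, 74, 25.
Maximum is 85, attained at Q.
r = √85 ≈ 9.220.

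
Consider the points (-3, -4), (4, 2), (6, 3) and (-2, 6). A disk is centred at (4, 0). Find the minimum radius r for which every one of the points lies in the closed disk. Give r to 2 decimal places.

The required radius is the distance from (4, 0) to the farthest point.
Squared distances: 65, 4, 13, 72.
Maximum is 72, attained at (-2, 6).
r = √72 ≈ 8.49.

8.49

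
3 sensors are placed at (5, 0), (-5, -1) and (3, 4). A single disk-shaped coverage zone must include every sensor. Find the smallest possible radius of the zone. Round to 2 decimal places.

5.05

Call the three points A, B, C in the order given.
Side lengths²: AB² = 101, AC² = 20, BC² = 89.
Since AB² = 101 < 89 + 20 = 109, the triangle is acute, so the smallest enclosing circle is the circumcircle.
Circumcentre = (-1/21, -1/42), r² = 44945/1764.
r = √(44945/1764) ≈ 5.05.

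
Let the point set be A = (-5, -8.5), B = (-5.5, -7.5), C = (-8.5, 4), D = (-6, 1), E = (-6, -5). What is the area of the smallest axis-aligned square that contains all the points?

The bounding box has width 3.5 and height 12.5.
An axis-aligned square enclosing the set must have side ≥ max(width, height).
So the minimum side is max(3.5, 12.5) = 12.5.
Area = 12.5² = 156.25.

156.25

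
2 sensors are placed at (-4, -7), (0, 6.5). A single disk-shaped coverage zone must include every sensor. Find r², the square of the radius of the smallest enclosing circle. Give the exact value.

The smallest circle enclosing two points has them as diameter endpoints.
Centre = midpoint = (-2, -0.25); r² = |(-4, -7)−(0, 6.5)|²/4 = 198.25/4 = 49.5625.

49.5625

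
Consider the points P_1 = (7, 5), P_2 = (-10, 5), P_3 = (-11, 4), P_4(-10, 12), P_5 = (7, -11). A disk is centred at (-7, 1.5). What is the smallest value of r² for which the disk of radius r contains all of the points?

352.25

The required radius is the distance from (-7, 1.5) to the farthest point.
Squared distances: 208.25, 21.25, 22.25, 119.25, 352.25.
Maximum is 352.25, attained at P_5.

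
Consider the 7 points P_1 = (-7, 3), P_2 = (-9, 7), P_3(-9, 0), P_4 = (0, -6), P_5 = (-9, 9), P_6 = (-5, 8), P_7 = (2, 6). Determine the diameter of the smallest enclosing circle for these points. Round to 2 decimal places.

A smallest enclosing disk is always determined by at most three of the input points on its boundary.
The farthest pair is P_4–P_5 with squared distance 306. The circle on this segment as diameter has centre (-4.5, 1.5) and r² = 306/4 = 76.5.
Check P_1: distance² to centre = 8.5 ≤ 76.5, so it lies inside.
All remaining points lie in this disk, and no smaller disk contains both endpoints, so this is the minimum enclosing circle.
Diameter = 2r = 2√(76.5) ≈ 17.49.

17.49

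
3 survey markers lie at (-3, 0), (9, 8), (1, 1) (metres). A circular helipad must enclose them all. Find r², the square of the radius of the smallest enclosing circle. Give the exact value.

52

Call the three points A, B, C in the order given.
Side lengths²: AB² = 208, AC² = 17, BC² = 113.
Since AB² = 208 ≥ 113 + 17 = 130, the angle opposite AB is not acute, so the smallest enclosing circle has AB as diameter.
Centre = midpoint of AB = (3, 4), r² = 208/4 = 52.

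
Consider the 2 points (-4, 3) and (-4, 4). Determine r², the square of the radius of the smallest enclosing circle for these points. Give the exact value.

0.25

The smallest circle enclosing two points has them as diameter endpoints.
Centre = midpoint = (-4, 3.5); r² = |(-4, 3)−(-4, 4)|²/4 = 1/4 = 0.25.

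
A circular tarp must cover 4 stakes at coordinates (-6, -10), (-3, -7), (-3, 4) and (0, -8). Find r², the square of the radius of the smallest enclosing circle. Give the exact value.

By Welzl's lemma the MEC is supported by two points (diametrically opposite) or three points (on a circumcircle).
The farthest pair is (-6, -10)–(-3, 4) with squared distance 205. The circle on this segment as diameter has centre (-4.5, -3) and r² = 205/4 = 51.25.
Check (-3, -7): distance² to centre = 18.25 ≤ 51.25, so it lies inside.
All remaining points lie in this disk, and no smaller disk contains both endpoints, so this is the minimum enclosing circle.

51.25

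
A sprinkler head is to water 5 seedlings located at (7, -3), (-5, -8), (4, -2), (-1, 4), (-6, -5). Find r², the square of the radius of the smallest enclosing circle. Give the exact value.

By Welzl's lemma the MEC is supported by two points (diametrically opposite) or three points (on a circumcircle).
The minimum enclosing circle is determined by three boundary points: (7, -3), (-5, -8), (-1, 4).
Their circumcentre is (-3/62, -185/62) with r² = 95485/1922.
The farthest remaining point (-6, -5) is at distance² 75893/1922 ≤ 95485/1922.

95485/1922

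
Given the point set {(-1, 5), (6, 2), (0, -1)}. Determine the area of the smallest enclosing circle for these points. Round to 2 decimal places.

Call the three points A, B, C in the order given.
Side lengths²: AB² = 58, AC² = 37, BC² = 45.
Since AB² = 58 < 45 + 37 = 82, the triangle is acute, so the smallest enclosing circle is the circumcircle.
Circumcentre = (53/26, 63/26), r² = 5365/338.
Area = π·r² = π·5365/338 ≈ 49.87.

49.87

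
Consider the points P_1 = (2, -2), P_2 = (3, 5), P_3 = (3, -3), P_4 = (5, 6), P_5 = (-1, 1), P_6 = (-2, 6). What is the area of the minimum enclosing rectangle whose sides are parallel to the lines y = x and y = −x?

77

In coordinates u = x + y, v = x − y the rectangle is axis-aligned; the map (x,y)→(u,v) scales areas by 2.
u-values: 0, 8, 0, 11, 0, 4; range = 11 − 0 = 11.
v-values: 4, -2, 6, -1, -2, -8; range = 6 − (-8) = 14.
Area = (11 × 14) / 2 = 77.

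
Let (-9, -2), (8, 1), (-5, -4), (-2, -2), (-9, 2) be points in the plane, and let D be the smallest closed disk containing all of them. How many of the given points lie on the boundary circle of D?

By Welzl's lemma the MEC is supported by two points (diametrically opposite) or three points (on a circumcircle).
The minimum enclosing circle is determined by three boundary points: (-9, -2), (8, 1), (-9, 2).
Their circumcentre is (-10/17, 0) with r² = 21605/289.
The farthest remaining point (-5, -4) is at distance² 10249/289 ≤ 21605/289.
The points at distance exactly r from the centre are (-9, -2), (8, 1), (-9, 2) — 3 points.

3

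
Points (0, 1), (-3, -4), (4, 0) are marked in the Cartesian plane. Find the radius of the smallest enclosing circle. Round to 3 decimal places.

Call the three points A, B, C in the order given.
Side lengths²: AB² = 34, AC² = 17, BC² = 65.
Since BC² = 65 ≥ 34 + 17 = 51, the angle opposite BC is not acute, so the smallest enclosing circle has BC as diameter.
Centre = midpoint of BC = (0.5, -2), r² = 65/4 = 16.25.
r = √(16.25) ≈ 4.031.

4.031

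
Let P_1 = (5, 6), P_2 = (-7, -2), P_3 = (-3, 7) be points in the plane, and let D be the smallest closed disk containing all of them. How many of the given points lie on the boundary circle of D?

2

Side lengths²: P_1P_2² = 208, P_1P_3² = 65, P_2P_3² = 97.
Since P_1P_2² = 208 ≥ 97 + 65 = 162, the angle opposite P_1P_2 is not acute, so the smallest enclosing circle has P_1P_2 as diameter.
Centre = midpoint of P_1P_2 = (-1, 2), r² = 208/4 = 52.
The points at distance exactly r from the centre are P_1, P_2 — 2 points.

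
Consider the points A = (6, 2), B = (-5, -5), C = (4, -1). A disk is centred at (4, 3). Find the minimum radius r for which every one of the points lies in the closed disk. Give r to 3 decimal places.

12.042

The required radius is the distance from (4, 3) to the farthest point.
Squared distances: 5, 145, 16.
Maximum is 145, attained at B.
r = √145 ≈ 12.042.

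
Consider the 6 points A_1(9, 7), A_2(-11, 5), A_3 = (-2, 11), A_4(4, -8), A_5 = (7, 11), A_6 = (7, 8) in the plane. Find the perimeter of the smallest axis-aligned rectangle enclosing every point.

78

Width = max x − min x = 9 − (-11) = 20.
Height = max y − min y = 11 − (-8) = 19.
Perimeter = 2(20 + 19) = 78.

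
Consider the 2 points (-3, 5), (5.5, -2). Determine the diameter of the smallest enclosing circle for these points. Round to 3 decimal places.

11.011

The smallest circle enclosing two points has them as diameter endpoints.
Centre = midpoint = (1.25, 1.5); r² = |(-3, 5)−(5.5, -2)|²/4 = 121.25/4 = 30.3125.
Diameter = 2r = 2√(30.3125) ≈ 11.011.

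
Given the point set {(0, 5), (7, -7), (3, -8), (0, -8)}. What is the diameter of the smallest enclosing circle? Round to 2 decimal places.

14.03

The minimum enclosing circle is determined by three boundary points: (0, 5), (7, -7), (0, -8).
Their circumcentre is (37/14, -1.5) with r² = 4825/98.
The farthest remaining point (3, -8) is at distance² 4153/98 ≤ 4825/98.
Diameter = 2r = 2√(4825/98) ≈ 14.03.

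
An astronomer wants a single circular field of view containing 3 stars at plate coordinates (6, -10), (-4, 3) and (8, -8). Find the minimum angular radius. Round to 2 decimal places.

Call the three points A, B, C in the order given.
Side lengths²: AB² = 269, AC² = 8, BC² = 265.
Since AB² = 269 < 265 + 8 = 273, the triangle is acute, so the smallest enclosing circle is the circumcircle.
Circumcentre = (59/46, -151/46), r² = 71285/1058.
r = √(71285/1058) ≈ 8.21.

8.21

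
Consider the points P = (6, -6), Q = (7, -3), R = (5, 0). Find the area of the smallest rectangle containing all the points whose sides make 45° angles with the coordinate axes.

In coordinates u = x + y, v = x − y the rectangle is axis-aligned; the map (x,y)→(u,v) scales areas by 2.
u-values: 0, 4, 5; range = 5 − 0 = 5.
v-values: 12, 10, 5; range = 12 − 5 = 7.
Area = (5 × 7) / 2 = 17.5.

17.5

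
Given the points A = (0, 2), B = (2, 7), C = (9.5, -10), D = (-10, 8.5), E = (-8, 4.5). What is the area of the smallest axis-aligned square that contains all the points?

The bounding box has width 19.5 and height 18.5.
An axis-aligned square enclosing the set must have side ≥ max(width, height).
So the minimum side is max(19.5, 18.5) = 19.5.
Area = 19.5² = 380.25.

380.25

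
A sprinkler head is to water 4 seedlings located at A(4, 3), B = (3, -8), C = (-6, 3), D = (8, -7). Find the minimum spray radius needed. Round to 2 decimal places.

8.60

By Welzl's lemma the MEC is supported by two points (diametrically opposite) or three points (on a circumcircle).
The farthest pair is C–D with squared distance 296. The circle on this segment as diameter has centre (1, -2) and r² = 296/4 = 74.
Check A: distance² to centre = 34 ≤ 74, so it lies inside.
All remaining points lie in this disk, and no smaller disk contains both endpoints, so this is the minimum enclosing circle.
r = √74 ≈ 8.60.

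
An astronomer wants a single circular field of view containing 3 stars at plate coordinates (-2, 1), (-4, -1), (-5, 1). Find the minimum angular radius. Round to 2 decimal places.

Call the three points A, B, C in the order given.
Side lengths²: AB² = 8, AC² = 9, BC² = 5.
Since AC² = 9 < 8 + 5 = 13, the triangle is acute, so the smallest enclosing circle is the circumcircle.
Circumcentre = (-3.5, 0.5), r² = 2.5.
r = √(2.5) ≈ 1.58.

1.58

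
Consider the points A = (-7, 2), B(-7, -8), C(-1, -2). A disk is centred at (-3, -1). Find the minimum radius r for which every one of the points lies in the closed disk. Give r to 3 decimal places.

The required radius is the distance from (-3, -1) to the farthest point.
Squared distances: 25, 65, 5.
Maximum is 65, attained at B.
r = √65 ≈ 8.062.

8.062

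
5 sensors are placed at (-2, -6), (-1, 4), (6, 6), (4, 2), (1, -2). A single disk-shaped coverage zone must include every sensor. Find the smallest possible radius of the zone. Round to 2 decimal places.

The minimum enclosing circle of a finite set is fixed by two of the points (as a diameter) or three (as a circumcircle).
The farthest pair is (-2, -6)–(6, 6) with squared distance 208. The circle on this segment as diameter has centre (2, 0) and r² = 208/4 = 52.
Check (-1, 4): distance² to centre = 25 ≤ 52, so it lies inside.
All remaining points lie in this disk, and no smaller disk contains both endpoints, so this is the minimum enclosing circle.
r = √52 ≈ 7.21.

7.21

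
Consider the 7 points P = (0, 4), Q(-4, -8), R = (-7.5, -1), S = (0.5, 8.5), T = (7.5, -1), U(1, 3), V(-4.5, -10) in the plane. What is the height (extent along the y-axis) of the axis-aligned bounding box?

18.5

max y = 8.5, min y = -10, so height = 18.5.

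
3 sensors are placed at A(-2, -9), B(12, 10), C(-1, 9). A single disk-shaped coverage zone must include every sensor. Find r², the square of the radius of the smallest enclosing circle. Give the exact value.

139.25

Side lengths²: AB² = 557, AC² = 325, BC² = 170.
Since AB² = 557 ≥ 325 + 170 = 495, the angle opposite AB is not acute, so the smallest enclosing circle has AB as diameter.
Centre = midpoint of AB = (5, 0.5), r² = 557/4 = 139.25.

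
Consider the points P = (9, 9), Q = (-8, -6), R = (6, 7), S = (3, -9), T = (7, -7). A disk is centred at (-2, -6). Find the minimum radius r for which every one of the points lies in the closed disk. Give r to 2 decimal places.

18.60

The required radius is the distance from (-2, -6) to the farthest point.
Squared distances: 346, 36, 233, 34, 82.
Maximum is 346, attained at P.
r = √346 ≈ 18.60.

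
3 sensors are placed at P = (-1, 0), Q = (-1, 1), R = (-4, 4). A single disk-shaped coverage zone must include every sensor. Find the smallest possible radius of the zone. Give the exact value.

2.5

Side lengths²: PQ² = 1, PR² = 25, QR² = 18.
Since PR² = 25 ≥ 18 + 1 = 19, the angle opposite PR is not acute, so the smallest enclosing circle has PR as diameter.
Centre = midpoint of PR = (-2.5, 2), r² = 25/4 = 6.25.
r = √(6.25) = 2.5.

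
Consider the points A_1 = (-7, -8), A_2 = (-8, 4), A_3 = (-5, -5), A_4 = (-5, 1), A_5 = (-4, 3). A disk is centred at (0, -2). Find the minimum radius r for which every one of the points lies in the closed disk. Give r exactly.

The required radius is the distance from (0, -2) to the farthest point.
Squared distances: 85, 100, 34, 34, 41.
Maximum is 100, attained at A_2.
r = √100 = 10.

10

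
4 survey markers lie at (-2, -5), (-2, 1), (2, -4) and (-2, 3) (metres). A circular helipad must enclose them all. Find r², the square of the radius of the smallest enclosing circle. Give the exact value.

17.265625

A smallest enclosing disk is always determined by at most three of the input points on its boundary.
The minimum enclosing circle is determined by three boundary points: (-2, -5), (2, -4), (-2, 3).
Their circumcentre is (-0.875, -1) with r² = 17.265625.
The farthest remaining point (-2, 1) is at distance² 5.265625 ≤ 17.265625.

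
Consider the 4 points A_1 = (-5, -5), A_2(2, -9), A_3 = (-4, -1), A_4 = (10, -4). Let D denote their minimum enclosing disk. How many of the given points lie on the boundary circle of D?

The minimum enclosing circle of a finite set is fixed by two of the points (as a diameter) or three (as a circumcircle).
The farthest pair is A_1–A_4 with squared distance 226. The circle on this segment as diameter has centre (2.5, -4.5) and r² = 226/4 = 56.5.
Check A_2: distance² to centre = 20.5 ≤ 56.5, so it lies inside.
All remaining points lie in this disk, and no smaller disk contains both endpoints, so this is the minimum enclosing circle.
The points at distance exactly r from the centre are A_1, A_4 — 2 points.

2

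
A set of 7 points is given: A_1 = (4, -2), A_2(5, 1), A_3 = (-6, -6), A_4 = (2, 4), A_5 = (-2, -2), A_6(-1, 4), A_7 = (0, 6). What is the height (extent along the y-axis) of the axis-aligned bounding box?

12

max y = 6, min y = -6, so height = 12.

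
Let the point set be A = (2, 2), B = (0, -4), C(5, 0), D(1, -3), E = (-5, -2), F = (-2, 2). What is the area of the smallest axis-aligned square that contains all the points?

100

The bounding box has width 10 and height 6.
An axis-aligned square enclosing the set must have side ≥ max(width, height).
So the minimum side is max(10, 6) = 10.
Area = 10² = 100.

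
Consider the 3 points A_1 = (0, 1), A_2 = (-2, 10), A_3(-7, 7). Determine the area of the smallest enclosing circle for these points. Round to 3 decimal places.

Side lengths²: A_1A_2² = 85, A_1A_3² = 85, A_2A_3² = 34.
Since A_1A_3² = 85 < 85 + 34 = 119, the triangle is acute, so the smallest enclosing circle is the circumcircle.
Circumcentre = (-2.5, 31/6), r² = 425/18.
Area = π·r² = π·425/18 ≈ 74.176.

74.176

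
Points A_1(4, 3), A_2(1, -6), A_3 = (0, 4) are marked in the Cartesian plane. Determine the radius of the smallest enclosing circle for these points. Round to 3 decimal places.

Side lengths²: A_1A_2² = 90, A_1A_3² = 17, A_2A_3² = 101.
Since A_2A_3² = 101 < 90 + 17 = 107, the triangle is acute, so the smallest enclosing circle is the circumcircle.
Circumcentre = (23/26, -25/26), r² = 8585/338.
r = √(8585/338) ≈ 5.040.

5.040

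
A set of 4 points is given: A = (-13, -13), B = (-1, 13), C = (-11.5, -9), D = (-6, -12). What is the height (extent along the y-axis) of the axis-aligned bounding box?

26

max y = 13, min y = -13, so height = 26.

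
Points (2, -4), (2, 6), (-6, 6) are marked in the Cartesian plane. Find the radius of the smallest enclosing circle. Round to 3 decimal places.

Call the three points A, B, C in the order given.
Side lengths²: AB² = 100, AC² = 164, BC² = 64.
Since AC² = 164 ≥ 100 + 64 = 164, the angle opposite AC is not acute, so the smallest enclosing circle has AC as diameter.
Centre = midpoint of AC = (-2, 1), r² = 164/4 = 41.
r = √41 ≈ 6.403.

6.403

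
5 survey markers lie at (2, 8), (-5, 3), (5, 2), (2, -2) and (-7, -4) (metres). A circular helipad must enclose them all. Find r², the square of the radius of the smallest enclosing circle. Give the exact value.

The minimum enclosing circle of a finite set is fixed by two of the points (as a diameter) or three (as a circumcircle).
The farthest pair is (2, 8)–(-7, -4) with squared distance 225. The circle on this segment as diameter has centre (-2.5, 2) and r² = 225/4 = 56.25.
Check (-5, 3): distance² to centre = 7.25 ≤ 56.25, so it lies inside.
All remaining points lie in this disk, and no smaller disk contains both endpoints, so this is the minimum enclosing circle.

56.25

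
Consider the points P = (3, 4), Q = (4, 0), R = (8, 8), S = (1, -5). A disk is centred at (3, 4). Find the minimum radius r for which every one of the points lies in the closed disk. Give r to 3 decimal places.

The required radius is the distance from (3, 4) to the farthest point.
Squared distances: 0, 17, 41, 85.
Maximum is 85, attained at S.
r = √85 ≈ 9.220.

9.220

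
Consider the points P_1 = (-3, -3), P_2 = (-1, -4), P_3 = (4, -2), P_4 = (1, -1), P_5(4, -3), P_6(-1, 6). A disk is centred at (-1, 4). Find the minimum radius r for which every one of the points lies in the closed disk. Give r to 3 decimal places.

The required radius is the distance from (-1, 4) to the farthest point.
Squared distances: 53, 64, 61, 29, 74, 4.
Maximum is 74, attained at P_5.
r = √74 ≈ 8.602.

8.602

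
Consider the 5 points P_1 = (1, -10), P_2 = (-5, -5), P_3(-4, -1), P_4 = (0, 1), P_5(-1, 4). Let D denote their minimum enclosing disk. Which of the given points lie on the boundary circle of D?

The farthest pair is P_1–P_5 with squared distance 200. The circle on this segment as diameter has centre (0, -3) and r² = 200/4 = 50.
Check P_2: distance² to centre = 29 ≤ 50, so it lies inside.
All remaining points lie in this disk, and no smaller disk contains both endpoints, so this is the minimum enclosing circle.
The points at distance exactly r from the centre are P_1, P_5 — 2 points.

P_1, P_5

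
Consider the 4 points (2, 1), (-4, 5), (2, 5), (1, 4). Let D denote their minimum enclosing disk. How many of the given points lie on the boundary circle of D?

The minimum enclosing circle of a finite set is fixed by two of the points (as a diameter) or three (as a circumcircle).
The farthest pair is (2, 1)–(-4, 5) with squared distance 52. The circle on this segment as diameter has centre (-1, 3) and r² = 52/4 = 13.
Check (2, 5): distance² to centre = 13 ≤ 13, so it lies inside.
All remaining points lie in this disk, and no smaller disk contains both endpoints, so this is the minimum enclosing circle.
The points at distance exactly r from the centre are (2, 1), (-4, 5), (2, 5) — 3 points.

3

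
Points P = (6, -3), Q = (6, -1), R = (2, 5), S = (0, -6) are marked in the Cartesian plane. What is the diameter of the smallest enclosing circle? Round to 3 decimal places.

11.180

The farthest pair is R–S with squared distance 125. The circle on this segment as diameter has centre (1, -0.5) and r² = 125/4 = 31.25.
Check P: distance² to centre = 31.25 ≤ 31.25, so it lies inside.
All remaining points lie in this disk, and no smaller disk contains both endpoints, so this is the minimum enclosing circle.
Diameter = 2r = 2√(31.25) ≈ 11.180.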